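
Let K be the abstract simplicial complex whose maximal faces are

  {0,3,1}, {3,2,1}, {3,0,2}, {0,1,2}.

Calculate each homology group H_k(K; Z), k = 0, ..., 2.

H_0 ≅ Z,  H_1 = 0,  H_2 ≅ Z.

We work with the vertex ordering 0 < 1 < 2 < 3. The simplices of K, each written with vertices in increasing order, are:

  0-simplices (4): [0], [1], [2], [3]
  1-simplices (6): [0,1], [0,2], [0,3], [1,2], [1,3], [2,3]
  2-simplices (4): [0,1,2], [0,1,3], [0,2,3], [1,2,3]

giving chain groups C_0 ≅ Z^4, C_1 ≅ Z^6, C_2 ≅ Z^4.

The boundary map ∂_1: C_1 → C_0 maps an edge to its endpoints' difference, ∂[p,q] = q − p. For instance
  ∂[0,1] = [1] − [0].
This gives a 4×6 integer matrix of rank 3; reducing to Smith normal form yields diagonal entries (1,1,1).

Boundary ∂_2: C_2 → C_1 sends each 2-simplex [p,q,r] to [q,r] − [p,r] + [p,q]. For instance
  ∂[0,2,3] = [2,3] − [0,3] + [0,2],
  ∂[0,1,3] = [1,3] − [0,3] + [0,1].
The 6×4 boundary matrix has rank 3 and Smith normal form diag(1,1,1).

Now H_k = ker ∂_k / im ∂_{k+1}, so:

  H_0: rank C_0 − rank ∂_1 = 4 − 3 = 1, and the invariant factors of ∂_1 are all 1, so H_0 ≅ Z.
  H_1: rank ker ∂_1 − rank ∂_2 = (6 − 3) − 3 = 0, and the invariant factors of ∂_2 are all 1, so H_1 ≅ 0.
  H_2: rank ker ∂_2 − rank ∂_3 = (4 − 3) − 0 = 1, and there is no ∂_3, so H_2 ≅ Z.

As a check, the Euler characteristic is 4 − 6 + 4 = 2, which agrees with 1 − 0 + 1 = 2.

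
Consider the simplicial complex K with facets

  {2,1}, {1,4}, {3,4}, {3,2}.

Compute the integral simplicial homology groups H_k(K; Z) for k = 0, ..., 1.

Take the total order 1 < 2 < 3 < 4 on the vertex set. Then K (dimension 1) consists of the simplices:

  0-simplices (4): [1], [2], [3], [4]
  1-simplices (4): [1,2], [1,4], [2,3], [3,4]

so the chain groups are C_0 ≅ Z^4, C_1 ≅ Z^4.

∂_1: C_1 → C_0 maps an edge to its endpoints' difference, ∂[p,q] = q − p. For instance
  ∂[1,2] = [2] − [1].
As a 4×4 matrix over Z this has rank 3, with invariant factors (1,1,1).

From H_k ≅ ker(∂_k) / im(∂_{k+1}) we obtain:

  H_0: rank C_0 − rank ∂_1 = 4 − 3 = 1, and the invariant factors of ∂_1 are all 1, so H_0 ≅ Z.
  H_1: rank ker ∂_1 − rank ∂_2 = (4 − 3) − 0 = 1, and there is no ∂_2, so H_1 ≅ Z.

H_0 ≅ Z,  H_1 ≅ Z.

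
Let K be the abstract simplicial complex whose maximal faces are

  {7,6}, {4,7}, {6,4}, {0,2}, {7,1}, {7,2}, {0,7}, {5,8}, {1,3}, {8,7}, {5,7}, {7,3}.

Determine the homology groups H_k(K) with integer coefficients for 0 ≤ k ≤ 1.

Take the total order 0 < 1 < 2 < 3 < 4 < 5 < 6 < 7 < 8 on the vertex set. Then K (dimension 1) consists of the simplices:

  0-simplices (9): [0], [1], [2], [3], [4], [5], [6], [7], [8]
  1-simplices (12): [0,2], [0,7], [1,3], [1,7], [2,7], [3,7], [4,6], [4,7], [5,7], [5,8], [6,7], [7,8]

so the chain groups are C_0 ≅ Z^9, C_1 ≅ Z^12.

The boundary map ∂_1: C_1 → C_0 maps an edge to its endpoints' difference, ∂[p,q] = q − p. For instance
  ∂[1,7] = [7] − [1].
The 9×12 boundary matrix has rank 8 and Smith normal form diag(1,1,1,1,1,1,1,1).

Computing H_k = (kernel of ∂_k) / (image of ∂_{k+1}):

  H_0: rank C_0 − rank ∂_1 = 9 − 8 = 1, and the invariant factors of ∂_1 are all 1, so H_0 ≅ Z.
  H_1: rank ker ∂_1 − rank ∂_2 = (12 − 8) − 0 = 4, and there is no ∂_2, so H_1 ≅ Z^4.

As a check, the Euler characteristic is 9 − 12 = -3, which agrees with 1 − 4 = -3.

H_0 ≅ Z,  H_1 ≅ Z^4.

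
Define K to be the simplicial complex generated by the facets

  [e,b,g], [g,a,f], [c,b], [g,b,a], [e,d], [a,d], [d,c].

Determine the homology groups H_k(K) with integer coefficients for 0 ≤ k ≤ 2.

H_0 ≅ Z,  H_1 ≅ Z^2,  H_2 = 0.

We work with the vertex ordering a < b < c < d < e < f < g. The simplices of K, each written with vertices in increasing order, are:

  0-simplices (7): a, b, c, d, e, f, g
  1-simplices (11): ab, ad, af, ag, bc, be, bg, cd, de, eg, fg
  2-simplices (3): abg, afg, beg

giving chain groups C_0 ≅ Z^7, C_1 ≅ Z^11, C_2 ≅ Z^3.

∂_1: C_1 → C_0 maps an edge to its endpoints' difference, ∂[p,q] = q − p.
The 7×11 boundary matrix has rank 6 and Smith normal form diag(1,1,1,1,1,1).

∂_2: C_2 → C_1 maps a triangle to the signed sum of its edges. For instance
  ∂beg = eg − bg + be,
  ∂afg = fg − ag + af.
As a 11×3 matrix over Z this has rank 3, with invariant factors (1,1,1).

Reading off H_k = ker ∂_k / im ∂_{k+1}:

  H_0: rank C_0 − rank ∂_1 = 7 − 6 = 1, and the invariant factors of ∂_1 are all 1, so H_0 ≅ Z.
  H_1: rank ker ∂_1 − rank ∂_2 = (11 − 6) − 3 = 2, and the invariant factors of ∂_2 are all 1, so H_1 ≅ Z^2.
  H_2: rank ker ∂_2 − rank ∂_3 = (3 − 3) − 0 = 0, and there is no ∂_3, so H_2 ≅ 0.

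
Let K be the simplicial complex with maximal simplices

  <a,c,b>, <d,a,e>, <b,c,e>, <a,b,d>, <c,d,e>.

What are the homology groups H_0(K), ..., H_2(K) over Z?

We work with the vertex ordering a < b < c < d < e. The simplices of K, each written with vertices in increasing order, are:

  0-simplices (5): a, b, c, d, e
  1-simplices (10): ab, ac, ad, ae, bc, bd, be, cd, ce, de
  2-simplices (5): abc, abd, ade, bce, cde

giving chain groups C_0 ≅ Z^5, C_1 ≅ Z^10, C_2 ≅ Z^5.

The boundary map ∂_1: C_1 → C_0 sends each edge [p,q] (with p < q) to q − p.
As a 5×10 matrix over Z this has rank 4, with invariant factors (1,1,1,1).

∂_2: C_2 → C_1 acts by ∂[p,q,r] = [q,r] − [p,r] + [p,q]. For instance
  ∂abd = bd − ad + ab,
  ∂abc = bc − ac + ab.
As a 10×5 matrix over Z this has rank 5, with invariant factors (1,1,1,1,1).

Computing H_k = (kernel of ∂_k) / (image of ∂_{k+1}):

  H_0: rank C_0 − rank ∂_1 = 5 − 4 = 1, and the invariant factors of ∂_1 are all 1, so H_0 ≅ Z.
  H_1: rank ker ∂_1 − rank ∂_2 = (10 − 4) − 5 = 1, and the invariant factors of ∂_2 are all 1, so H_1 ≅ Z.
  H_2: rank ker ∂_2 − rank ∂_3 = (5 − 5) − 0 = 0, and there is no ∂_3, so H_2 ≅ 0.

H_0 = Z,  H_1 = Z,  H_2 = 0.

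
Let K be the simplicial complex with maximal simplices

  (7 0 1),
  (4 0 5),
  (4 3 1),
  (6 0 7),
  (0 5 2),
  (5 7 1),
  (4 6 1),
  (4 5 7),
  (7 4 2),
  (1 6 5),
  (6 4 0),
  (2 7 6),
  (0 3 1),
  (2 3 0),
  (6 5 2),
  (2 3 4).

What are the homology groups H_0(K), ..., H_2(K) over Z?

K has 8 vertices, 24 edges, 16 triangles.
rank ∂_0 = 0, rank ∂_1 = 7 ⇒ b_0 = 8 − 0 − 7 = 1; all invariant factors of ∂_1 are 1 so no torsion. So H_0 = Z.
rank ∂_1 = 7, rank ∂_2 = 15 ⇒ b_1 = 24 − 7 − 15 = 2; all invariant factors of ∂_2 are 1 so no torsion. So H_1 = Z^2.
rank ∂_2 = 15, rank ∂_3 = 0 ⇒ b_2 = 16 − 15 − 0 = 1. So H_2 = Z.

H_0 = Z,  H_1 = Z^2,  H_2 = Z.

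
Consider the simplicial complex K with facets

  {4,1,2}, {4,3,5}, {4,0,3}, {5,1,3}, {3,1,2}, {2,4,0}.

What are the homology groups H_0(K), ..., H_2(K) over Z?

We work with the vertex ordering 0 < 1 < 2 < 3 < 4 < 5. The simplices of K, each written with vertices in increasing order, are:

  0-simplices (6): [0], [1], [2], [3], [4], [5]
  1-simplices (12): [0,2], [0,3], [0,4], [1,2], [1,3], [1,4], [1,5], [2,3], [2,4], [3,4], [3,5], [4,5]
  2-simplices (6): [0,2,4], [0,3,4], [1,2,3], [1,2,4], [1,3,5], [3,4,5]

giving chain groups C_0 ≅ Z^6, C_1 ≅ Z^12, C_2 ≅ Z^6.

The boundary map ∂_1: C_1 → C_0 is given by ∂[p,q] = [q] − [p].
As a 6×12 matrix over Z this has rank 5, with invariant factors (1,1,1,1,1).

∂_2: C_2 → C_1 maps a triangle to the signed sum of its edges. For instance
  ∂[0,3,4] = [3,4] − [0,4] + [0,3],
  ∂[3,4,5] = [4,5] − [3,5] + [3,4].
The 12×6 boundary matrix has rank 6 and Smith normal form diag(1,1,1,1,1,1).

Reading off H_k = ker ∂_k / im ∂_{k+1}:

  H_0: rank C_0 − rank ∂_1 = 6 − 5 = 1, and the invariant factors of ∂_1 are all 1, so H_0 ≅ Z.
  H_1: rank ker ∂_1 − rank ∂_2 = (12 − 5) − 6 = 1, and the invariant factors of ∂_2 are all 1, so H_1 ≅ Z.
  H_2: rank ker ∂_2 − rank ∂_3 = (6 − 6) − 0 = 0, and there is no ∂_3, so H_2 ≅ 0.

As a check, the Euler characteristic is 6 − 12 + 6 = 0, which agrees with 1 − 1 + 0 = 0.
(K is a triangulation of the cylinder S^1 x I.)

H_0 ≅ Z,  H_1 ≅ Z,  H_2 = 0.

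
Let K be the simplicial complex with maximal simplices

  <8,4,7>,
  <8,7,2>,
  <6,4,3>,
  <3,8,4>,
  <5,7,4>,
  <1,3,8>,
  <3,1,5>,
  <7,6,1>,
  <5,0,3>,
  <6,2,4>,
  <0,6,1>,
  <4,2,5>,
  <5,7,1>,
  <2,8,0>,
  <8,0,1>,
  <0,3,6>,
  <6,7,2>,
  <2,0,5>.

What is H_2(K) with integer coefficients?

H_2 ≅ 0.

Take the total order 0 < 1 < 2 < 3 < 4 < 5 < 6 < 7 < 8 on the vertex set. Then K (dimension 2) consists of the simplices:

  0-simplices (9): [0], [1], [2], [3], [4], [5], [6], [7], [8]
  1-simplices (27): (27 of them)
  2-simplices (18): [0,1,6], [0,1,8], [0,2,5], [0,2,8], [0,3,5], [0,3,6], [1,3,5], [1,3,8], [1,5,7], [1,6,7], [2,4,5], [2,4,6], [2,6,7], [2,7,8], [3,4,6], [3,4,8], [4,5,7], [4,7,8]

so the chain groups are C_0 ≅ Z^9, C_1 ≅ Z^27, C_2 ≅ Z^18.

Boundary ∂_1: C_1 → C_0 maps an edge to its endpoints' difference, ∂[p,q] = q − p. For instance
  ∂[3,5] = [5] − [3].
The resulting 9×27 matrix has rank 8, and its Smith normal form has invariant factors (1,1,1,1,1,1,1,1).

Boundary ∂_2: C_2 → C_1 acts by ∂[p,q,r] = [q,r] − [p,r] + [p,q]. For instance
  ∂[2,6,7] = [6,7] − [2,7] + [2,6],
  ∂[0,1,8] = [1,8] − [0,8] + [0,1].
As a 27×18 matrix over Z this has rank 18, with invariant factors (1,1,1,1,1,1,1,1,1,1,1,1,1,1,1,1,1,2).

From H_k ≅ ker(∂_k) / im(∂_{k+1}) we obtain:

  H_2: rank ker ∂_2 − rank ∂_3 = (18 − 18) − 0 = 0, and there is no ∂_3, so H_2 = 0.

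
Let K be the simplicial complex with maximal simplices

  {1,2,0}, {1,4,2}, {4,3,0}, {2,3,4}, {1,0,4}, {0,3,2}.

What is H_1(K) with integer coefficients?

We work with the vertex ordering 0 < 1 < 2 < 3 < 4. The simplices of K, each written with vertices in increasing order, are:

  0-simplices (5): [0], [1], [2], [3], [4]
  1-simplices (9): [0,1], [0,2], [0,3], [0,4], [1,2], [1,4], [2,3], [2,4], [3,4]
  2-simplices (6): [0,1,2], [0,1,4], [0,2,3], [0,3,4], [1,2,4], [2,3,4]

Hence C_0 ≅ Z^5, C_1 ≅ Z^9, C_2 ≅ Z^6.

The boundary map ∂_1: C_1 → C_0 maps an edge to its endpoints' difference, ∂[p,q] = q − p.
The 5×9 boundary matrix has rank 4 and Smith normal form diag(1,1,1,1).

Boundary ∂_2: C_2 → C_1 maps a triangle to the signed sum of its edges. For instance
  ∂[2,3,4] = [3,4] − [2,4] + [2,3],
  ∂[0,2,3] = [2,3] − [0,3] + [0,2].
The 9×6 boundary matrix has rank 5 and Smith normal form diag(1,1,1,1,1).

Reading off H_k = ker ∂_k / im ∂_{k+1}:

  H_1: rank ker ∂_1 − rank ∂_2 = (9 − 4) − 5 = 0, and the invariant factors of ∂_2 are all 1, so H_1 ≅ 0.

(K is a triangulation of the 2-sphere S^2.)

H_1 ≅ 0.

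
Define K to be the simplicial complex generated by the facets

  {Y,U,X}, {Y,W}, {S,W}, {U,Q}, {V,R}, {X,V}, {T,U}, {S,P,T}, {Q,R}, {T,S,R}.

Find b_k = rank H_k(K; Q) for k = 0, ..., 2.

K has 10 vertices, 15 edges, 3 triangles.
rank ∂_0 = 0, rank ∂_1 = 9 ⇒ b_0 = 10 − 0 − 9 = 1; all invariant factors of ∂_1 are 1 so no torsion. So H_0 = Z.
rank ∂_1 = 9, rank ∂_2 = 3 ⇒ b_1 = 15 − 9 − 3 = 3; all invariant factors of ∂_2 are 1 so no torsion. So H_1 = Z^3.
rank ∂_2 = 3, rank ∂_3 = 0 ⇒ b_2 = 3 − 3 − 0 = 0. So H_2 = 0.

b_0 = 1, b_1 = 3, b_2 = 0.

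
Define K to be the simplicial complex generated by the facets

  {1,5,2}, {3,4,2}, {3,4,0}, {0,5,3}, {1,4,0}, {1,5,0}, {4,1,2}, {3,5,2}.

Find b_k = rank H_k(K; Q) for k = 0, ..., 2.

Take the total order 0 < 1 < 2 < 3 < 4 < 5 on the vertex set. Then K (dimension 2) consists of the simplices:

  0-simplices (6): [0], [1], [2], [3], [4], [5]
  1-simplices (12): [0,1], [0,3], [0,4], [0,5], [1,2], [1,4], [1,5], [2,3], [2,4], [2,5], [3,4], [3,5]
  2-simplices (8): [0,1,4], [0,1,5], [0,3,4], [0,3,5], [1,2,4], [1,2,5], [2,3,4], [2,3,5]

giving chain groups C_0 ≅ Z^6, C_1 ≅ Z^12, C_2 ≅ Z^8.

The boundary map ∂_1: C_1 → C_0 maps an edge to its endpoints' difference, ∂[p,q] = q − p.
This gives a 6×12 integer matrix of rank 5; reducing to Smith normal form yields diagonal entries (1,1,1,1,1).

∂_2: C_2 → C_1 sends each 2-simplex [p,q,r] to [q,r] − [p,r] + [p,q]. For instance
  ∂[2,3,4] = [3,4] − [2,4] + [2,3],
  ∂[0,1,4] = [1,4] − [0,4] + [0,1].
The 12×8 boundary matrix has rank 7 and Smith normal form diag(1,1,1,1,1,1,1).

From H_k ≅ ker(∂_k) / im(∂_{k+1}) we obtain:

  H_0: rank C_0 − rank ∂_1 = 6 − 5 = 1, and the invariant factors of ∂_1 are all 1, so H_0 = Z.
  H_1: rank ker ∂_1 − rank ∂_2 = (12 − 5) − 7 = 0, and the invariant factors of ∂_2 are all 1, so H_1 = 0.
  H_2: rank ker ∂_2 − rank ∂_3 = (8 − 7) − 0 = 1, and there is no ∂_3, so H_2 = Z.

As a check, the Euler characteristic is 6 − 12 + 8 = 2, which agrees with 1 − 0 + 1 = 2.

Hence the Betti numbers are b_0 = 1, b_1 = 0, b_2 = 1.

b_0 = 1, b_1 = 0, b_2 = 1.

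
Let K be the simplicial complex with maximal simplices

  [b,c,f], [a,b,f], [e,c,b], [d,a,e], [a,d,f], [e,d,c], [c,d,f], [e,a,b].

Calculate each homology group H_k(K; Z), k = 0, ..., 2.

H_0 = Z,  H_1 = 0,  H_2 = Z.

We work with the vertex ordering a < b < c < d < e < f. The simplices of K, each written with vertices in increasing order, are:

  0-simplices (6): a, b, c, d, e, f
  1-simplices (12): ab, ad, ae, af, bc, be, bf, cd, ce, cf, de, df
  2-simplices (8): abe, abf, ade, adf, bce, bcf, cde, cdf

giving chain groups C_0 ≅ Z^6, C_1 ≅ Z^12, C_2 ≅ Z^8.

∂_1: C_1 → C_0 maps an edge to its endpoints' difference, ∂[p,q] = q − p. For instance
  ∂ab = b − a.
The 6×12 boundary matrix has rank 5 and Smith normal form diag(1,1,1,1,1).

The boundary map ∂_2: C_2 → C_1 sends each 2-simplex [p,q,r] to [q,r] − [p,r] + [p,q]. For instance
  ∂adf = df − af + ad,
  ∂bcf = cf − bf + bc.
As a 12×8 matrix over Z this has rank 7, with invariant factors (1,1,1,1,1,1,1).

Reading off H_k = ker ∂_k / im ∂_{k+1}:

  H_0: rank C_0 − rank ∂_1 = 6 − 5 = 1, and the invariant factors of ∂_1 are all 1, so H_0 ≅ Z.
  H_1: rank ker ∂_1 − rank ∂_2 = (12 − 5) − 7 = 0, and the invariant factors of ∂_2 are all 1, so H_1 ≅ 0.
  H_2: rank ker ∂_2 − rank ∂_3 = (8 − 7) − 0 = 1, and there is no ∂_3, so H_2 ≅ Z.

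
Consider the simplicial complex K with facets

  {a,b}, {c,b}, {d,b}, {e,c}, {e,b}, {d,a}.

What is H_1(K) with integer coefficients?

Fix the vertex order a < b < c < d < e and write every simplex with vertices in increasing order. Then dim K = 1 and the simplices of K are:

  0-simplices (5): a, b, c, d, e
  1-simplices (6): ab, ad, bc, bd, be, ce

Hence C_0 ≅ Z^5, C_1 ≅ Z^6.

Boundary ∂_1: C_1 → C_0 maps an edge to its endpoints' difference, ∂[p,q] = q − p. For instance
  ∂be = e − b.
The resulting 5×6 matrix has rank 4, and its Smith normal form has invariant factors (1,1,1,1).

Computing H_k = (kernel of ∂_k) / (image of ∂_{k+1}):

  H_1: rank ker ∂_1 − rank ∂_2 = (6 − 4) − 0 = 2, and there is no ∂_2, so H_1 = Z^2.

H_1 ≅ Z^2.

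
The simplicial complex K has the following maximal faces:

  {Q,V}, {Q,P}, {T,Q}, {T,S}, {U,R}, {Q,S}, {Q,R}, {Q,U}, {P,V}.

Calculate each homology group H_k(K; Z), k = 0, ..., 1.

H_0 = Z,  H_1 = Z^3.

K has 7 vertices, 9 edges.
rank ∂_0 = 0, rank ∂_1 = 6 ⇒ b_0 = 7 − 0 − 6 = 1; all invariant factors of ∂_1 are 1 so no torsion. So H_0 = Z.
rank ∂_1 = 6, rank ∂_2 = 0 ⇒ b_1 = 9 − 6 − 0 = 3. So H_1 = Z^3.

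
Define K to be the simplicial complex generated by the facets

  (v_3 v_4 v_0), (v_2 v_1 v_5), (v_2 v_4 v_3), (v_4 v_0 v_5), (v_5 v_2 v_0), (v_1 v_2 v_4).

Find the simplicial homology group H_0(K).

Take the total order v_0 < v_1 < v_2 < v_3 < v_4 < v_5 on the vertex set. Then K (dimension 2) consists of the simplices:

  0-simplices (6): [v_0], [v_1], [v_2], [v_3], [v_4], [v_5]
  1-simplices (12): [v_0,v_2], [v_0,v_3], [v_0,v_4], [v_0,v_5], [v_1,v_2], [v_1,v_4], [v_1,v_5], [v_2,v_3], [v_2,v_4], [v_2,v_5], [v_3,v_4], [v_4,v_5]
  2-simplices (6): [v_0,v_2,v_5], [v_0,v_3,v_4], [v_0,v_4,v_5], [v_1,v_2,v_4], [v_1,v_2,v_5], [v_2,v_3,v_4]

so the chain groups are C_0 ≅ Z^6, C_1 ≅ Z^12, C_2 ≅ Z^6.

Boundary ∂_1: C_1 → C_0 sends each edge [p,q] (with p < q) to q − p. For instance
  ∂[v_3,v_4] = [v_4] − [v_3].
The resulting 6×12 matrix has rank 5, and its Smith normal form has invariant factors (1,1,1,1,1).

Boundary ∂_2: C_2 → C_1 sends each 2-simplex [p,q,r] to [q,r] − [p,r] + [p,q]. For instance
  ∂[v_2,v_3,v_4] = [v_3,v_4] − [v_2,v_4] + [v_2,v_3],
  ∂[v_0,v_4,v_5] = [v_4,v_5] − [v_0,v_5] + [v_0,v_4].
As a 12×6 matrix over Z this has rank 6, with invariant factors (1,1,1,1,1,1).

Computing H_k = (kernel of ∂_k) / (image of ∂_{k+1}):

  H_0: rank C_0 − rank ∂_1 = 6 − 5 = 1, and the invariant factors of ∂_1 are all 1, so H_0 ≅ Z.

H_0 ≅ Z.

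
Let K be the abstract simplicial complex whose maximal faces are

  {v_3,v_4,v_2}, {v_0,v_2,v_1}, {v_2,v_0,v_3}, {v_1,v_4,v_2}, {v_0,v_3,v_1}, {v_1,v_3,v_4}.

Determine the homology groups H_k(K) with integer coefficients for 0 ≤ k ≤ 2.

Take the total order v_0 < v_1 < v_2 < v_3 < v_4 on the vertex set. Then K (dimension 2) consists of the simplices:

  0-simplices (5): [v_0], [v_1], [v_2], [v_3], [v_4]
  1-simplices (9): [v_0,v_1], [v_0,v_2], [v_0,v_3], [v_1,v_2], [v_1,v_3], [v_1,v_4], [v_2,v_3], [v_2,v_4], [v_3,v_4]
  2-simplices (6): [v_0,v_1,v_2], [v_0,v_1,v_3], [v_0,v_2,v_3], [v_1,v_2,v_4], [v_1,v_3,v_4], [v_2,v_3,v_4]

giving chain groups C_0 ≅ Z^5, C_1 ≅ Z^9, C_2 ≅ Z^6.

∂_1: C_1 → C_0 maps an edge to its endpoints' difference, ∂[p,q] = q − p. For instance
  ∂[v_1,v_2] = [v_2] − [v_1].
The resulting 5×9 matrix has rank 4, and its Smith normal form has invariant factors (1,1,1,1).

Boundary ∂_2: C_2 → C_1 acts by ∂[p,q,r] = [q,r] − [p,r] + [p,q]. For instance
  ∂[v_2,v_3,v_4] = [v_3,v_4] − [v_2,v_4] + [v_2,v_3],
  ∂[v_1,v_2,v_4] = [v_2,v_4] − [v_1,v_4] + [v_1,v_2].
As a 9×6 matrix over Z this has rank 5, with invariant factors (1,1,1,1,1).

Computing H_k = (kernel of ∂_k) / (image of ∂_{k+1}):

  H_0: rank C_0 − rank ∂_1 = 5 − 4 = 1, and the invariant factors of ∂_1 are all 1, so H_0 = Z.
  H_1: rank ker ∂_1 − rank ∂_2 = (9 − 4) − 5 = 0, and the invariant factors of ∂_2 are all 1, so H_1 = 0.
  H_2: rank ker ∂_2 − rank ∂_3 = (6 − 5) − 0 = 1, and there is no ∂_3, so H_2 = Z.

H_0 ≅ Z,  H_1 = 0,  H_2 ≅ Z.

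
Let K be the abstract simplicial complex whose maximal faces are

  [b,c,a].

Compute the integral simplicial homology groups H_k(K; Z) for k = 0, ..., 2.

K has 3 vertices, 3 edges, 1 triangle.
rank ∂_0 = 0, rank ∂_1 = 2 ⇒ b_0 = 3 − 0 − 2 = 1; all invariant factors of ∂_1 are 1 so no torsion. So H_0 = Z.
rank ∂_1 = 2, rank ∂_2 = 1 ⇒ b_1 = 3 − 2 − 1 = 0; all invariant factors of ∂_2 are 1 so no torsion. So H_1 = 0.
rank ∂_2 = 1, rank ∂_3 = 0 ⇒ b_2 = 1 − 1 − 0 = 0. So H_2 = 0.

H_0 ≅ Z,  H_1 = 0,  H_2 = 0.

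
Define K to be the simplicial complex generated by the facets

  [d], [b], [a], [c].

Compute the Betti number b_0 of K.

Order the vertices as a < b < c < d. Listing each simplex with vertices in this order, K has dimension 0 with simplices:

  0-simplices (4): a, b, c, d

Hence C_0 ≅ Z^4.

Now H_k = ker ∂_k / im ∂_{k+1}, so:

  H_0: rank C_0 − rank ∂_1 = 4 − 0 = 4, and there is no ∂_1, so H_0 ≅ Z^4.

Hence the Betti numbers are b_0 = 4.

b_0 = 4.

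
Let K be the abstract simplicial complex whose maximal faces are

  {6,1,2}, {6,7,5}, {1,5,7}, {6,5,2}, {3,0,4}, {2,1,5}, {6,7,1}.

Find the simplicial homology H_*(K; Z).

Take the total order 0 < 1 < 2 < 3 < 4 < 5 < 6 < 7 on the vertex set. Then K (dimension 2) consists of the simplices:

  0-simplices (8): [0], [1], [2], [3], [4], [5], [6], [7]
  1-simplices (12): [0,3], [0,4], [1,2], [1,5], [1,6], [1,7], [2,5], [2,6], [3,4], [5,6], [5,7], [6,7]
  2-simplices (7): [0,3,4], [1,2,5], [1,2,6], [1,5,7], [1,6,7], [2,5,6], [5,6,7]

so the chain groups are C_0 ≅ Z^8, C_1 ≅ Z^12, C_2 ≅ Z^7.

The boundary map ∂_1: C_1 → C_0 maps an edge to its endpoints' difference, ∂[p,q] = q − p.
As a 8×12 matrix over Z this has rank 6, with invariant factors (1,1,1,1,1,1).

The boundary map ∂_2: C_2 → C_1 maps a triangle to the signed sum of its edges. For instance
  ∂[1,2,6] = [2,6] − [1,6] + [1,2],
  ∂[1,2,5] = [2,5] − [1,5] + [1,2].
The resulting 12×7 matrix has rank 6, and its Smith normal form has invariant factors (1,1,1,1,1,1).

Now H_k = ker ∂_k / im ∂_{k+1}, so:

  H_0: rank C_0 − rank ∂_1 = 8 − 6 = 2, and the invariant factors of ∂_1 are all 1, so H_0 ≅ Z^2.
  H_1: rank ker ∂_1 − rank ∂_2 = (12 − 6) − 6 = 0, and the invariant factors of ∂_2 are all 1, so H_1 ≅ 0.
  H_2: rank ker ∂_2 − rank ∂_3 = (7 − 6) − 0 = 1, and there is no ∂_3, so H_2 ≅ Z.

As a check, the Euler characteristic is 8 − 12 + 7 = 3, which agrees with 2 − 0 + 1 = 3.

H_0 ≅ Z^2,  H_1 = 0,  H_2 ≅ Z.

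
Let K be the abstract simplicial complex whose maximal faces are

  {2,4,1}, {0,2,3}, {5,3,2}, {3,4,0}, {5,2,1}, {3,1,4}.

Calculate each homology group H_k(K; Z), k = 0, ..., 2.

H_0 = Z,  H_1 = Z,  H_2 = 0.

Fix the vertex order 0 < 1 < 2 < 3 < 4 < 5 and write every simplex with vertices in increasing order. Then dim K = 2 and the simplices of K are:

  0-simplices (6): [0], [1], [2], [3], [4], [5]
  1-simplices (12): [0,2], [0,3], [0,4], [1,2], [1,3], [1,4], [1,5], [2,3], [2,4], [2,5], [3,4], [3,5]
  2-simplices (6): [0,2,3], [0,3,4], [1,2,4], [1,2,5], [1,3,4], [2,3,5]

so the chain groups are C_0 ≅ Z^6, C_1 ≅ Z^12, C_2 ≅ Z^6.

Boundary ∂_1: C_1 → C_0 is given by ∂[p,q] = [q] − [p]. For instance
  ∂[0,4] = [4] − [0].
The resulting 6×12 matrix has rank 5, and its Smith normal form has invariant factors (1,1,1,1,1).

∂_2: C_2 → C_1 maps a triangle to the signed sum of its edges. For instance
  ∂[1,3,4] = [3,4] − [1,4] + [1,3],
  ∂[1,2,5] = [2,5] − [1,5] + [1,2].
As a 12×6 matrix over Z this has rank 6, with invariant factors (1,1,1,1,1,1).

Computing H_k = (kernel of ∂_k) / (image of ∂_{k+1}):

  H_0: rank C_0 − rank ∂_1 = 6 − 5 = 1, and the invariant factors of ∂_1 are all 1, so H_0 = Z.
  H_1: rank ker ∂_1 − rank ∂_2 = (12 − 5) − 6 = 1, and the invariant factors of ∂_2 are all 1, so H_1 = Z.
  H_2: rank ker ∂_2 − rank ∂_3 = (6 − 6) − 0 = 0, and there is no ∂_3, so H_2 = 0.

(K is a triangulation of the cylinder S^1 x I.)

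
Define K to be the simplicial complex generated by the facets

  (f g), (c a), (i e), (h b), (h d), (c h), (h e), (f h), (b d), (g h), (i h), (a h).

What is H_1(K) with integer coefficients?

H_1 = Z^4.

Fix the vertex order a < b < c < d < e < f < g < h < i and write every simplex with vertices in increasing order. Then dim K = 1 and the simplices of K are:

  0-simplices (9): a, b, c, d, e, f, g, h, i
  1-simplices (12): ac, ah, bd, bh, ch, dh, eh, ei, fg, fh, gh, hi

Hence C_0 ≅ Z^9, C_1 ≅ Z^12.

∂_1: C_1 → C_0 is given by ∂[p,q] = [q] − [p].
As a 9×12 matrix over Z this has rank 8, with invariant factors (1,1,1,1,1,1,1,1).

Reading off H_k = ker ∂_k / im ∂_{k+1}:

  H_1: rank ker ∂_1 − rank ∂_2 = (12 − 8) − 0 = 4, and there is no ∂_2, so H_1 = Z^4.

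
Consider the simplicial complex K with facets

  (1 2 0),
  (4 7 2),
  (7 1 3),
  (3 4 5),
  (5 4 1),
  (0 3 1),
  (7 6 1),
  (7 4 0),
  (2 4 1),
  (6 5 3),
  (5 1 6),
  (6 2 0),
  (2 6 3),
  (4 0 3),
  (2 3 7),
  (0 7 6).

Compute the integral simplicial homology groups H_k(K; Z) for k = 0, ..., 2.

We work with the vertex ordering 0 < 1 < 2 < 3 < 4 < 5 < 6 < 7. The simplices of K, each written with vertices in increasing order, are:

  0-simplices (8): [0], [1], [2], [3], [4], [5], [6], [7]
  1-simplices (24): (24 of them)
  2-simplices (16): [0,1,2], [0,1,3], [0,2,6], [0,3,4], [0,4,7], [0,6,7], [1,2,4], [1,3,7], [1,4,5], [1,5,6], [1,6,7], [2,3,6], [2,3,7], [2,4,7], [3,4,5], [3,5,6]

giving chain groups C_0 ≅ Z^8, C_1 ≅ Z^24, C_2 ≅ Z^16.

Boundary ∂_1: C_1 → C_0 sends each edge [p,q] (with p < q) to q − p. For instance
  ∂[1,5] = [5] − [1].
The 8×24 boundary matrix has rank 7 and Smith normal form diag(1,1,1,1,1,1,1).

Boundary ∂_2: C_2 → C_1 acts by ∂[p,q,r] = [q,r] − [p,r] + [p,q]. For instance
  ∂[0,2,6] = [2,6] − [0,6] + [0,2],
  ∂[1,6,7] = [6,7] − [1,7] + [1,6].
The resulting 24×16 matrix has rank 15, and its Smith normal form has invariant factors (1,1,1,1,1,1,1,1,1,1,1,1,1,1,1).

Reading off H_k = ker ∂_k / im ∂_{k+1}:

  H_0: rank C_0 − rank ∂_1 = 8 − 7 = 1, and the invariant factors of ∂_1 are all 1, so H_0 ≅ Z.
  H_1: rank ker ∂_1 − rank ∂_2 = (24 − 7) − 15 = 2, and the invariant factors of ∂_2 are all 1, so H_1 ≅ Z^2.
  H_2: rank ker ∂_2 − rank ∂_3 = (16 − 15) − 0 = 1, and there is no ∂_3, so H_2 ≅ Z.

As a check, the Euler characteristic is 8 − 24 + 16 = 0, which agrees with 1 − 2 + 1 = 0.

H_0 ≅ Z,  H_1 ≅ Z^2,  H_2 ≅ Z.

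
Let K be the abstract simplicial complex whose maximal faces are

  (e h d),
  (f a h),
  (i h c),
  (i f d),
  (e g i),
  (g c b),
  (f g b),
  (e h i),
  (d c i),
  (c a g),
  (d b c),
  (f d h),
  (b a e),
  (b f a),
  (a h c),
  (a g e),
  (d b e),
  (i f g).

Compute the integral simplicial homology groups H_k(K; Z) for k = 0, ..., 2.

H_0 ≅ Z,  H_1 ≅ Z ⊕ Z/2,  H_2 = 0.

Fix the vertex order a < b < c < d < e < f < g < h < i and write every simplex with vertices in increasing order. Then dim K = 2 and the simplices of K are:

  0-simplices (9): a, b, c, d, e, f, g, h, i
  1-simplices (27): ab, ac, ae, af, ag, ah, bc, bd, be, bf, bg, cd, cg, ch, ci, de, df, dh, di, eg, eh, ei, fg, fh, fi, gi, hi
  2-simplices (18): abe, abf, acg, ach, aeg, afh, bcd, bcg, bde, bfg, cdi, chi, deh, dfh, dfi, egi, ehi, fgi

so the chain groups are C_0 ≅ Z^9, C_1 ≅ Z^27, C_2 ≅ Z^18.

∂_1: C_1 → C_0 is given by ∂[p,q] = [q] − [p]. For instance
  ∂eg = g − e.
This gives a 9×27 integer matrix of rank 8; reducing to Smith normal form yields diagonal entries (1,1,1,1,1,1,1,1).

∂_2: C_2 → C_1 sends each 2-simplex [p,q,r] to [q,r] − [p,r] + [p,q]. For instance
  ∂bfg = fg − bg + bf,
  ∂ach = ch − ah + ac.
This gives a 27×18 integer matrix of rank 18; reducing to Smith normal form yields diagonal entries (1,1,1,1,1,1,1,1,1,1,1,1,1,1,1,1,1,2).

Now H_k = ker ∂_k / im ∂_{k+1}, so:

  H_0: rank C_0 − rank ∂_1 = 9 − 8 = 1, and the invariant factors of ∂_1 are all 1, so H_0 = Z.
  H_1: rank ker ∂_1 − rank ∂_2 = (27 − 8) − 18 = 1, and ∂_2 has invariant factor 2 > 1, so H_1 = Z ⊕ Z/2.
  H_2: rank ker ∂_2 − rank ∂_3 = (18 − 18) − 0 = 0, and there is no ∂_3, so H_2 = 0.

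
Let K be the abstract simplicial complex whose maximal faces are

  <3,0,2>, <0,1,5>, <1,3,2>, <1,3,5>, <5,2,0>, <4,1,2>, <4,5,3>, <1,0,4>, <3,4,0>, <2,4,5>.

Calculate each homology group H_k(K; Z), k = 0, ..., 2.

K has 6 vertices, 15 edges, 10 triangles.
rank ∂_0 = 0, rank ∂_1 = 5 ⇒ b_0 = 6 − 0 − 5 = 1; all invariant factors of ∂_1 are 1 so no torsion. So H_0 = Z.
rank ∂_1 = 5, rank ∂_2 = 10 ⇒ b_1 = 15 − 5 − 10 = 0; ∂_2 has invariant factor(s) [2] giving torsion. So H_1 = Z/2.
rank ∂_2 = 10, rank ∂_3 = 0 ⇒ b_2 = 10 − 10 − 0 = 0. So H_2 = 0.

H_0 ≅ Z,  H_1 ≅ Z/2,  H_2 = 0.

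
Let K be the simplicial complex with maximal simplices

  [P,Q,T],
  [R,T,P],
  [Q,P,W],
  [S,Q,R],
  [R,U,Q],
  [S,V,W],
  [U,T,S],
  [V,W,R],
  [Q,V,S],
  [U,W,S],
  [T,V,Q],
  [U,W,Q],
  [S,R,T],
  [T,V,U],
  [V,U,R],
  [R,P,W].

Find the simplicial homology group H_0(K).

H_0 ≅ Z.

K has 8 vertices, 24 edges, 16 triangles.
rank ∂_0 = 0, rank ∂_1 = 7 ⇒ b_0 = 8 − 0 − 7 = 1; all invariant factors of ∂_1 are 1 so no torsion. So H_0 ≅ Z.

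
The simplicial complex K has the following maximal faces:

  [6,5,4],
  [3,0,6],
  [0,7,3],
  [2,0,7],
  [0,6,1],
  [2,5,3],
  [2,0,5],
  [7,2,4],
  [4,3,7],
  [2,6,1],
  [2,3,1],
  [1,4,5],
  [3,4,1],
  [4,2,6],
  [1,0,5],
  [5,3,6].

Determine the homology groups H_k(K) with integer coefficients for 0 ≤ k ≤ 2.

H_0 = Z,  H_1 = Z^2,  H_2 = Z.

Fix the vertex order 0 < 1 < 2 < 3 < 4 < 5 < 6 < 7 and write every simplex with vertices in increasing order. Then dim K = 2 and the simplices of K are:

  0-simplices (8): [0], [1], [2], [3], [4], [5], [6], [7]
  1-simplices (24): (24 of them)
  2-simplices (16): [0,1,5], [0,1,6], [0,2,5], [0,2,7], [0,3,6], [0,3,7], [1,2,3], [1,2,6], [1,3,4], [1,4,5], [2,3,5], [2,4,6], [2,4,7], [3,4,7], [3,5,6], [4,5,6]

Hence C_0 ≅ Z^8, C_1 ≅ Z^24, C_2 ≅ Z^16.

The boundary map ∂_1: C_1 → C_0 is given by ∂[p,q] = [q] − [p].
As a 8×24 matrix over Z this has rank 7, with invariant factors (1,1,1,1,1,1,1).

Boundary ∂_2: C_2 → C_1 maps a triangle to the signed sum of its edges. For instance
  ∂[0,2,5] = [2,5] − [0,5] + [0,2],
  ∂[0,2,7] = [2,7] − [0,7] + [0,2].
This gives a 24×16 integer matrix of rank 15; reducing to Smith normal form yields diagonal entries (1,1,1,1,1,1,1,1,1,1,1,1,1,1,1).

Now H_k = ker ∂_k / im ∂_{k+1}, so:

  H_0: rank C_0 − rank ∂_1 = 8 − 7 = 1, and the invariant factors of ∂_1 are all 1, so H_0 ≅ Z.
  H_1: rank ker ∂_1 − rank ∂_2 = (24 − 7) − 15 = 2, and the invariant factors of ∂_2 are all 1, so H_1 ≅ Z^2.
  H_2: rank ker ∂_2 − rank ∂_3 = (16 − 15) − 0 = 1, and there is no ∂_3, so H_2 ≅ Z.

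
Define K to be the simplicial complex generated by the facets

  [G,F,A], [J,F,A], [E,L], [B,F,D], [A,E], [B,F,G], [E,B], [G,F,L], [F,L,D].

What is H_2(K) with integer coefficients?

We work with the vertex ordering A < B < D < E < F < G < J < L. The simplices of K, each written with vertices in increasing order, are:

  0-simplices (8): A, B, D, E, F, G, J, L
  1-simplices (15): AE, AF, AG, AJ, BD, BE, BF, BG, DF, DL, EL, FG, FJ, FL, GL
  2-simplices (6): AFG, AFJ, BDF, BFG, DFL, FGL

Hence C_0 ≅ Z^8, C_1 ≅ Z^15, C_2 ≅ Z^6.

The boundary map ∂_1: C_1 → C_0 maps an edge to its endpoints' difference, ∂[p,q] = q − p.
The 8×15 boundary matrix has rank 7 and Smith normal form diag(1,1,1,1,1,1,1).

The boundary map ∂_2: C_2 → C_1 maps a triangle to the signed sum of its edges. For instance
  ∂AFJ = FJ − AJ + AF,
  ∂FGL = GL − FL + FG.
The resulting 15×6 matrix has rank 6, and its Smith normal form has invariant factors (1,1,1,1,1,1).

Now H_k = ker ∂_k / im ∂_{k+1}, so:

  H_2: rank ker ∂_2 − rank ∂_3 = (6 − 6) − 0 = 0, and there is no ∂_3, so H_2 = 0.

H_2 ≅ 0.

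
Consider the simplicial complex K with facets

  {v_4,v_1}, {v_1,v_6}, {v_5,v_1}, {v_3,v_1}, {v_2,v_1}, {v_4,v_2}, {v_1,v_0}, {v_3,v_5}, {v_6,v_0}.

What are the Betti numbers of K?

b_0 = 1, b_1 = 3.

Take the total order v_0 < v_1 < v_2 < v_3 < v_4 < v_5 < v_6 on the vertex set. Then K (dimension 1) consists of the simplices:

  0-simplices (7): [v_0], [v_1], [v_2], [v_3], [v_4], [v_5], [v_6]
  1-simplices (9): [v_0,v_1], [v_0,v_6], [v_1,v_2], [v_1,v_3], [v_1,v_4], [v_1,v_5], [v_1,v_6], [v_2,v_4], [v_3,v_5]

so the chain groups are C_0 ≅ Z^7, C_1 ≅ Z^9.

The boundary map ∂_1: C_1 → C_0 is given by ∂[p,q] = [q] − [p].
The 7×9 boundary matrix has rank 6 and Smith normal form diag(1,1,1,1,1,1).

Now H_k = ker ∂_k / im ∂_{k+1}, so:

  H_0: rank C_0 − rank ∂_1 = 7 − 6 = 1, and the invariant factors of ∂_1 are all 1, so H_0 ≅ Z.
  H_1: rank ker ∂_1 − rank ∂_2 = (9 − 6) − 0 = 3, and there is no ∂_2, so H_1 ≅ Z^3.

As a check, the Euler characteristic is 7 − 9 = -2, which agrees with 1 − 3 = -2.

Hence the Betti numbers are b_0 = 1, b_1 = 3.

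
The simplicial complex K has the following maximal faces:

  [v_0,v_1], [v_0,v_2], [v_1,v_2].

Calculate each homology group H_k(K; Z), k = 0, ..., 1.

H_0 ≅ Z,  H_1 ≅ Z.

Fix the vertex order v_0 < v_1 < v_2 and write every simplex with vertices in increasing order. Then dim K = 1 and the simplices of K are:

  0-simplices (3): [v_0], [v_1], [v_2]
  1-simplices (3): [v_0,v_1], [v_0,v_2], [v_1,v_2]

Hence C_0 ≅ Z^3, C_1 ≅ Z^3.

∂_1: C_1 → C_0 sends each edge [p,q] (with p < q) to q − p. For instance
  ∂[v_0,v_1] = [v_1] − [v_0].
This gives a 3×3 integer matrix of rank 2; reducing to Smith normal form yields diagonal entries (1,1).

Reading off H_k = ker ∂_k / im ∂_{k+1}:

  H_0: rank C_0 − rank ∂_1 = 3 − 2 = 1, and the invariant factors of ∂_1 are all 1, so H_0 = Z.
  H_1: rank ker ∂_1 − rank ∂_2 = (3 − 2) − 0 = 1, and there is no ∂_2, so H_1 = Z.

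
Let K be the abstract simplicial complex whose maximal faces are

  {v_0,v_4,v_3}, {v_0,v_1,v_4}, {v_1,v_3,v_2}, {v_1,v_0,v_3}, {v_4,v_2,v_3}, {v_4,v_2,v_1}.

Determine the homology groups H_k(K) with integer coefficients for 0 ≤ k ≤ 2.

We work with the vertex ordering v_0 < v_1 < v_2 < v_3 < v_4. The simplices of K, each written with vertices in increasing order, are:

  0-simplices (5): [v_0], [v_1], [v_2], [v_3], [v_4]
  1-simplices (9): [v_0,v_1], [v_0,v_3], [v_0,v_4], [v_1,v_2], [v_1,v_3], [v_1,v_4], [v_2,v_3], [v_2,v_4], [v_3,v_4]
  2-simplices (6): [v_0,v_1,v_3], [v_0,v_1,v_4], [v_0,v_3,v_4], [v_1,v_2,v_3], [v_1,v_2,v_4], [v_2,v_3,v_4]

giving chain groups C_0 ≅ Z^5, C_1 ≅ Z^9, C_2 ≅ Z^6.

The boundary map ∂_1: C_1 → C_0 sends each edge [p,q] (with p < q) to q − p. For instance
  ∂[v_0,v_1] = [v_1] − [v_0].
The resulting 5×9 matrix has rank 4, and its Smith normal form has invariant factors (1,1,1,1).

The boundary map ∂_2: C_2 → C_1 acts by ∂[p,q,r] = [q,r] − [p,r] + [p,q]. For instance
  ∂[v_2,v_3,v_4] = [v_3,v_4] − [v_2,v_4] + [v_2,v_3],
  ∂[v_1,v_2,v_4] = [v_2,v_4] − [v_1,v_4] + [v_1,v_2].
As a 9×6 matrix over Z this has rank 5, with invariant factors (1,1,1,1,1).

From H_k ≅ ker(∂_k) / im(∂_{k+1}) we obtain:

  H_0: rank C_0 − rank ∂_1 = 5 − 4 = 1, and the invariant factors of ∂_1 are all 1, so H_0 = Z.
  H_1: rank ker ∂_1 − rank ∂_2 = (9 − 4) − 5 = 0, and the invariant factors of ∂_2 are all 1, so H_1 = 0.
  H_2: rank ker ∂_2 − rank ∂_3 = (6 − 5) − 0 = 1, and there is no ∂_3, so H_2 = Z.

As a check, the Euler characteristic is 5 − 9 + 6 = 2, which agrees with 1 − 0 + 1 = 2.

H_0 ≅ Z,  H_1 = 0,  H_2 ≅ Z.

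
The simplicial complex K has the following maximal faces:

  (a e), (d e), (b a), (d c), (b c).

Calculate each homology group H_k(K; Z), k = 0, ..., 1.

H_0 ≅ Z,  H_1 ≅ Z.

We work with the vertex ordering a < b < c < d < e. The simplices of K, each written with vertices in increasing order, are:

  0-simplices (5): a, b, c, d, e
  1-simplices (5): ab, ae, bc, cd, de

so the chain groups are C_0 ≅ Z^5, C_1 ≅ Z^5.

∂_1: C_1 → C_0 sends each edge [p,q] (with p < q) to q − p. For instance
  ∂ae = e − a.
The 5×5 boundary matrix has rank 4 and Smith normal form diag(1,1,1,1).

Now H_k = ker ∂_k / im ∂_{k+1}, so:

  H_0: rank C_0 − rank ∂_1 = 5 − 4 = 1, and the invariant factors of ∂_1 are all 1, so H_0 = Z.
  H_1: rank ker ∂_1 − rank ∂_2 = (5 − 4) − 0 = 1, and there is no ∂_2, so H_1 = Z.

As a check, the Euler characteristic is 5 − 5 = 0, which agrees with 1 − 1 = 0.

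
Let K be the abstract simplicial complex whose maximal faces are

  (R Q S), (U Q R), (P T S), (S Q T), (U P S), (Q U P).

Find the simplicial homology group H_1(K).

Fix the vertex order P < Q < R < S < T < U and write every simplex with vertices in increasing order. Then dim K = 2 and the simplices of K are:

  0-simplices (6): P, Q, R, S, T, U
  1-simplices (12): PQ, PS, PT, PU, QR, QS, QT, QU, RS, RU, ST, SU
  2-simplices (6): PQU, PST, PSU, QRS, QRU, QST

so the chain groups are C_0 ≅ Z^6, C_1 ≅ Z^12, C_2 ≅ Z^6.

Boundary ∂_1: C_1 → C_0 sends each edge [p,q] (with p < q) to q − p. For instance
  ∂ST = T − S.
As a 6×12 matrix over Z this has rank 5, with invariant factors (1,1,1,1,1).

Boundary ∂_2: C_2 → C_1 sends each 2-simplex [p,q,r] to [q,r] − [p,r] + [p,q]. For instance
  ∂PQU = QU − PU + PQ,
  ∂QRS = RS − QS + QR.
The resulting 12×6 matrix has rank 6, and its Smith normal form has invariant factors (1,1,1,1,1,1).

Now H_k = ker ∂_k / im ∂_{k+1}, so:

  H_1: rank ker ∂_1 − rank ∂_2 = (12 − 5) − 6 = 1, and the invariant factors of ∂_2 are all 1, so H_1 ≅ Z.

(K is a triangulation of the cylinder S^1 x I.)

H_1 ≅ Z.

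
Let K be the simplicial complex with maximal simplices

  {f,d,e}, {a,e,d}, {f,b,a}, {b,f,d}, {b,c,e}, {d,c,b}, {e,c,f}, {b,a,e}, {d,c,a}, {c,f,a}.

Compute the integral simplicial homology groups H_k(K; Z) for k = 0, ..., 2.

H_0 ≅ Z,  H_1 ≅ Z/2,  H_2 = 0.

We work with the vertex ordering a < b < c < d < e < f. The simplices of K, each written with vertices in increasing order, are:

  0-simplices (6): a, b, c, d, e, f
  1-simplices (15): ab, ac, ad, ae, af, bc, bd, be, bf, cd, ce, cf, de, df, ef
  2-simplices (10): abe, abf, acd, acf, ade, bcd, bce, bdf, cef, def

giving chain groups C_0 ≅ Z^6, C_1 ≅ Z^15, C_2 ≅ Z^10.

The boundary map ∂_1: C_1 → C_0 maps an edge to its endpoints' difference, ∂[p,q] = q − p. For instance
  ∂bc = c − b.
The resulting 6×15 matrix has rank 5, and its Smith normal form has invariant factors (1,1,1,1,1).

Boundary ∂_2: C_2 → C_1 acts by ∂[p,q,r] = [q,r] − [p,r] + [p,q]. For instance
  ∂bcd = cd − bd + bc,
  ∂acf = cf − af + ac.
The 15×10 boundary matrix has rank 10 and Smith normal form diag(1,1,1,1,1,1,1,1,1,2).

Computing H_k = (kernel of ∂_k) / (image of ∂_{k+1}):

  H_0: rank C_0 − rank ∂_1 = 6 − 5 = 1, and the invariant factors of ∂_1 are all 1, so H_0 ≅ Z.
  H_1: rank ker ∂_1 − rank ∂_2 = (15 − 5) − 10 = 0, and ∂_2 has invariant factor 2 > 1, so H_1 ≅ Z/2.
  H_2: rank ker ∂_2 − rank ∂_3 = (10 − 10) − 0 = 0, and there is no ∂_3, so H_2 ≅ 0.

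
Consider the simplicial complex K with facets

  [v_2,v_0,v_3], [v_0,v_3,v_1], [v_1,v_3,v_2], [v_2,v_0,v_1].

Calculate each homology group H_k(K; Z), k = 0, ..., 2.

H_0 = Z,  H_1 = 0,  H_2 = Z.

We work with the vertex ordering v_0 < v_1 < v_2 < v_3. The simplices of K, each written with vertices in increasing order, are:

  0-simplices (4): [v_0], [v_1], [v_2], [v_3]
  1-simplices (6): [v_0,v_1], [v_0,v_2], [v_0,v_3], [v_1,v_2], [v_1,v_3], [v_2,v_3]
  2-simplices (4): [v_0,v_1,v_2], [v_0,v_1,v_3], [v_0,v_2,v_3], [v_1,v_2,v_3]

so the chain groups are C_0 ≅ Z^4, C_1 ≅ Z^6, C_2 ≅ Z^4.

Boundary ∂_1: C_1 → C_0 is given by ∂[p,q] = [q] − [p]. For instance
  ∂[v_1,v_2] = [v_2] − [v_1].
As a 4×6 matrix over Z this has rank 3, with invariant factors (1,1,1).

The boundary map ∂_2: C_2 → C_1 acts by ∂[p,q,r] = [q,r] − [p,r] + [p,q]. For instance
  ∂[v_1,v_2,v_3] = [v_2,v_3] − [v_1,v_3] + [v_1,v_2],
  ∂[v_0,v_1,v_2] = [v_1,v_2] − [v_0,v_2] + [v_0,v_1].
As a 6×4 matrix over Z this has rank 3, with invariant factors (1,1,1).

Reading off H_k = ker ∂_k / im ∂_{k+1}:

  H_0: rank C_0 − rank ∂_1 = 4 − 3 = 1, and the invariant factors of ∂_1 are all 1, so H_0 = Z.
  H_1: rank ker ∂_1 − rank ∂_2 = (6 − 3) − 3 = 0, and the invariant factors of ∂_2 are all 1, so H_1 = 0.
  H_2: rank ker ∂_2 − rank ∂_3 = (4 − 3) − 0 = 1, and there is no ∂_3, so H_2 = Z.

(K is a triangulation of the 2-sphere S^2.)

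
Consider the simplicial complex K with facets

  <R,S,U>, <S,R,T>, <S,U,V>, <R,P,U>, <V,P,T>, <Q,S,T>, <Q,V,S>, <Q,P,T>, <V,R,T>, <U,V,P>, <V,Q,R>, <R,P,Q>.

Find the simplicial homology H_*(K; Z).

Take the total order P < Q < R < S < T < U < V on the vertex set. Then K (dimension 2) consists of the simplices:

  0-simplices (7): P, Q, R, S, T, U, V
  1-simplices (18): PQ, PR, PT, PU, PV, QR, QS, QT, QV, RS, RT, RU, RV, ST, SU, SV, TV, UV
  2-simplices (12): PQR, PQT, PRU, PTV, PUV, QRV, QST, QSV, RST, RSU, RTV, SUV

so the chain groups are C_0 ≅ Z^7, C_1 ≅ Z^18, C_2 ≅ Z^12.

∂_1: C_1 → C_0 is given by ∂[p,q] = [q] − [p].
The resulting 7×18 matrix has rank 6, and its Smith normal form has invariant factors (1,1,1,1,1,1).

Boundary ∂_2: C_2 → C_1 maps a triangle to the signed sum of its edges. For instance
  ∂QSV = SV − QV + QS,
  ∂PTV = TV − PV + PT.
As a 18×12 matrix over Z this has rank 12, with invariant factors (1,1,1,1,1,1,1,1,1,1,1,2).

Reading off H_k = ker ∂_k / im ∂_{k+1}:

  H_0: rank C_0 − rank ∂_1 = 7 − 6 = 1, and the invariant factors of ∂_1 are all 1, so H_0 ≅ Z.
  H_1: rank ker ∂_1 − rank ∂_2 = (18 − 6) − 12 = 0, and ∂_2 has invariant factor 2 > 1, so H_1 ≅ Z/2Z.
  H_2: rank ker ∂_2 − rank ∂_3 = (12 − 12) − 0 = 0, and there is no ∂_3, so H_2 ≅ 0.

H_0 = Z,  H_1 = Z/2Z,  H_2 = 0.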